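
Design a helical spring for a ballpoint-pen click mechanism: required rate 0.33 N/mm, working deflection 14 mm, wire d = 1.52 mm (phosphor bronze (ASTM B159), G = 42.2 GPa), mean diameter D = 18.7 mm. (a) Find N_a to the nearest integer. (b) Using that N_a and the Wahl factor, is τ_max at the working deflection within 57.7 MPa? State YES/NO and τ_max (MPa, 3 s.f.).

N_a = Gd⁴/(8D³k) = (42.2×10³)(1.52⁴)/(8·18.7³·0.33) = 13.05 → N_a = 13
Actual rate k = Gd⁴/(8D³·13) = 0.33123 N/mm
Working load F = kδ = 0.33123·14 = 4.6372 N
C = 18.7/1.52 = 12.3026; K_W = (4C−1)/(4C−4)+0.615/C = 1.1163
τ_max = K_W·8FD/(πd³) = 1.1163·62.879 = 70.195 MPa
τ_max > 57.7 MPa → exceeds allowable

(a) 13 coils; (b) NO, τ_max = 70.2 MPa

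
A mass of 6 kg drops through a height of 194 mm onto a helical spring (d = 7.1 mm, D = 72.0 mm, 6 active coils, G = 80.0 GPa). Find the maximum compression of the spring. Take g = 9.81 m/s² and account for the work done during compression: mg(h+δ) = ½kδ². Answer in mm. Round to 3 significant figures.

50.3 mm

k = Gd⁴/(8D³N_a) = (80.0×10³)(7.1⁴)/(8·72.0³·6) = 11.347 N/mm
W = mg = 6 × 9.81 = 58.86 N
½kδ² − Wδ − Wh = 0 → δ = (W + √(W² + 2kWh))/k
δ = (58.86 + √(3464.5 + 259141))/11.347 = (58.86 + 512.45)/11.347 = 50.349 mm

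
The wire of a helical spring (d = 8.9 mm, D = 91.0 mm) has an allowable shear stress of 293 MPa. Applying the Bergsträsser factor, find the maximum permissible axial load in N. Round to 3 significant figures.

C = D/d = 91.0/8.9 = 10.2247
K_B = (4C+2)/(4C−3) = 42.899/37.899 = 1.1319
τ_max = K·8FD/(πd³) → F_max = τ_allow·πd³/(8DK)
F_max = 293·π·8.9³/(8·91.0·1.1319) = 6.4891e+05/824.05 = 787.47 N

787 N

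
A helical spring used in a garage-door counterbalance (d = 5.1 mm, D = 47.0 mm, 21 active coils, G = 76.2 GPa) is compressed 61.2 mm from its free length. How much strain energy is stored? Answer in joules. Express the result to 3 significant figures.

k = Gd⁴/(8D³N_a) = (76.2×10³)(5.1⁴)/(8·47.0³·21) = 2.9555 N/mm
U = ½kδ² = 0.5 × 2.9555 × 61.2² = 5534.8 N·mm = 5.5348 J

5.53 J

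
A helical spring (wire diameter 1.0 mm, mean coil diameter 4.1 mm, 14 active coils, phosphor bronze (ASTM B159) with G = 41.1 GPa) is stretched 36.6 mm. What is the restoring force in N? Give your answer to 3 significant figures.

k = Gd⁴/(8D³N_a) = (41.1×10³)(1.0⁴)/(8·4.1³·14) = 5.3244 N/mm
F = k·δ = 5.3244 × 36.6 = 194.87 N

195 N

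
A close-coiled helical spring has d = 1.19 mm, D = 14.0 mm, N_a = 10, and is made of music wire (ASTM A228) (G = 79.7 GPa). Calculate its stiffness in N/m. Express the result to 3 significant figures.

728 N/m

k = Gd⁴/(8D³N_a) = (79.7×10³ × 1.19⁴) / (8 × 14.0³ × 10)
  = 159826 / 219520 = 0.72807 N/mm = 728.07 N/m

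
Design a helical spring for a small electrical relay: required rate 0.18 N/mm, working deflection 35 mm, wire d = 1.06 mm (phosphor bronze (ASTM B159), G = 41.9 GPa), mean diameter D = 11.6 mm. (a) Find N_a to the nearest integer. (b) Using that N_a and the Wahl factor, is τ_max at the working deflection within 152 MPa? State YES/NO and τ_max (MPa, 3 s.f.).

N_a = Gd⁴/(8D³k) = (41.9×10³)(1.06⁴)/(8·11.6³·0.18) = 23.53 → N_a = 24
Actual rate k = Gd⁴/(8D³·24) = 0.17651 N/mm
Working load F = kδ = 0.17651·35 = 6.1778 N
C = 11.6/1.06 = 10.9434; K_W = (4C−1)/(4C−4)+0.615/C = 1.1316
τ_max = K_W·8FD/(πd³) = 1.1316·153.22 = 173.39 MPa
τ_max > 152 MPa → exceeds allowable

(a) 24 coils; (b) NO, τ_max = 173 MPa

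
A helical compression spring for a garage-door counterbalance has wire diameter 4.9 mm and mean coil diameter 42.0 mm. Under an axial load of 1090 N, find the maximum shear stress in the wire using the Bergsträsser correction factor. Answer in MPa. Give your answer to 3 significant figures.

Spring index C = D/d = 42.0/4.9 = 8.5714
K_B = (4C+2)/(4C−3) = 36.286/31.286 = 1.1598
τ₀ = 8FD/(πd³) = 8·1090·42.0/(π·4.9³) = 366240/369.61 = 990.9 MPa
τ_max = K·τ₀ = 1.1598 × 990.9 = 1149.3 MPa

1150 MPa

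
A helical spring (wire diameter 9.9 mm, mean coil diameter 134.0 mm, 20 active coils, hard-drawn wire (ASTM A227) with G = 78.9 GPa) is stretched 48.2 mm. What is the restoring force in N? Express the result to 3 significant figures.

k = Gd⁴/(8D³N_a) = (78.9×10³)(9.9⁴)/(8·134.0³·20) = 1.9687 N/mm
F = k·δ = 1.9687 × 48.2 = 94.892 N

94.9 N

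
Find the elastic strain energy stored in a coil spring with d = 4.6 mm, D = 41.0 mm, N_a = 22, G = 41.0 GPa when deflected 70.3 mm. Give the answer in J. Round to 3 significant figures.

3.74 J

k = Gd⁴/(8D³N_a) = (41.0×10³)(4.6⁴)/(8·41.0³·22) = 1.5134 N/mm
U = ½kδ² = 0.5 × 1.5134 × 70.3² = 3739.7 N·mm = 3.7397 J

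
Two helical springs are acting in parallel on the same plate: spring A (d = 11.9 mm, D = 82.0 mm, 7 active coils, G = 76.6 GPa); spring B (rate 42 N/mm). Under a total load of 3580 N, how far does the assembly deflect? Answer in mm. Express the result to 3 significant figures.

39.0 mm

k_A = Gd⁴/(8D³N_a) = (76.6×10³)(11.9⁴)/(8·82.0³·7) = 49.749 N/mm
Parallel: k_eq = 49.749 + 42 = 91.749 N/mm
δ = F/k_eq = 3580/91.749 = 39.019 mm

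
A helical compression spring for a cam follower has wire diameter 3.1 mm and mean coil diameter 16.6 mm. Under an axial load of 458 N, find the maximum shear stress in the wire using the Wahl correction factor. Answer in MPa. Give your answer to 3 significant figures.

836 MPa

Spring index C = D/d = 16.6/3.1 = 5.3548
K_W = (4C−1)/(4C−4) + 0.615/C = 20.419/17.419 + 0.1148 = 1.2871
τ₀ = 8FD/(πd³) = 8·458·16.6/(π·3.1³) = 60822.4/93.591 = 649.87 MPa
τ_max = K·τ₀ = 1.2871 × 649.87 = 836.43 MPa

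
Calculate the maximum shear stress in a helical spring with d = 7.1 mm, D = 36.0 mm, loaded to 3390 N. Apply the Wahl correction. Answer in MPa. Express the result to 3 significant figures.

Spring index C = D/d = 36.0/7.1 = 5.0704
K_W = (4C−1)/(4C−4) + 0.615/C = 19.282/16.282 + 0.1213 = 1.3055
τ₀ = 8FD/(πd³) = 8·3390·36.0/(π·7.1³) = 976320/1124.4 = 868.29 MPa
τ_max = K·τ₀ = 1.3055 × 868.29 = 1133.6 MPa

1130 MPa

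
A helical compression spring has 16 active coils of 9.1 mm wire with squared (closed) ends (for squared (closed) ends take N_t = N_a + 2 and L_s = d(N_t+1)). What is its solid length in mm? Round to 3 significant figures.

173 mm

squared (closed) ends: N_t = N_a + 2 = 16 + 2 = 18
L_s = d·(N_t+1) = 9.1 × 19 = 172.9 mm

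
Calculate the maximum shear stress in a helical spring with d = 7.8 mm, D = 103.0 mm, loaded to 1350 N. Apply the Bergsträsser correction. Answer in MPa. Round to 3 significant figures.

821 MPa

Spring index C = D/d = 103.0/7.8 = 13.2051
K_B = (4C+2)/(4C−3) = 54.821/49.821 = 1.1004
τ₀ = 8FD/(πd³) = 8·1350·103.0/(π·7.8³) = 1.1124e+06/1490.8 = 746.15 MPa
τ_max = K·τ₀ = 1.1004 × 746.15 = 821.04 MPa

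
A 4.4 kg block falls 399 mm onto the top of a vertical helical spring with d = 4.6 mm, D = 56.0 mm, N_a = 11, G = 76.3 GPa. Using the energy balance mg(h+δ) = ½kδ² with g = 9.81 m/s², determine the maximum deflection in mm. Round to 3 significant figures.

k = Gd⁴/(8D³N_a) = (76.3×10³)(4.6⁴)/(8·56.0³·11) = 2.2106 N/mm
W = mg = 4.4 × 9.81 = 43.164 N
½kδ² − Wδ − Wh = 0 → δ = (W + √(W² + 2kWh))/k
δ = (43.164 + √(1863.1 + 76143.6))/2.2106 = (43.164 + 279.3)/2.2106 = 145.87 mm

146 mm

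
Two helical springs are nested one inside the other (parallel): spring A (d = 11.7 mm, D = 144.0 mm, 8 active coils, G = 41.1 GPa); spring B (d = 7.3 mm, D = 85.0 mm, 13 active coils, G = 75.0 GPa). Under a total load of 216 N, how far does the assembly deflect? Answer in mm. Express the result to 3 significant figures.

29.3 mm

k_A = Gd⁴/(8D³N_a) = (41.1×10³)(11.7⁴)/(8·144.0³·8) = 4.0301 N/mm
k_B = Gd⁴/(8D³N_a) = (75.0×10³)(7.3⁴)/(8·85.0³·13) = 3.3347 N/mm
Parallel: k_eq = 4.0301 + 3.3347 = 7.3649 N/mm
δ = F/k_eq = 216/7.3649 = 29.328 mm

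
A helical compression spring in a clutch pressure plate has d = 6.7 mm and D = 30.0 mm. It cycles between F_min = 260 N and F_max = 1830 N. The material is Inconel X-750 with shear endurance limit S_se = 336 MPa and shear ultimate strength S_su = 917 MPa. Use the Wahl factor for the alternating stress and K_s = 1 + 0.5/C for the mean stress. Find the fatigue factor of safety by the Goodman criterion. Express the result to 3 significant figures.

0.889

C = D/d = 30.0/6.7 = 4.4776; K_W = (4C−1)/(4C−4)+0.615/C = 1.3530; K_s = 1+0.5/C = 1.1117
F_a = (F_max−F_min)/2 = 785 N; F_m = (F_max+F_min)/2 = 1045 N
τ_a = K_W·8F_aD/(πd³) = 1.3530 × 199.39 = 269.78 MPa
τ_m = K_s·8F_mD/(πd³) = 1.1117 × 265.43 = 295.07 MPa
Goodman: 1/n_f = τ_a/S_se + τ_m/S_su = 269.78/336 + 295.07/917 = 0.80292 + 0.32178 = 1.1247
n_f = 1/1.1247 = 0.8891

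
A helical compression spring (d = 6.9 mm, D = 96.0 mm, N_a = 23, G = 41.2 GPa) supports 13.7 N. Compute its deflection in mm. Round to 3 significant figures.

23.9 mm

k = Gd⁴/(8D³N_a) = (41.2×10³)(6.9⁴)/(8·96.0³·23) = 0.57367 N/mm
δ = F/k = 13.7 / 0.57367 = 23.881 mm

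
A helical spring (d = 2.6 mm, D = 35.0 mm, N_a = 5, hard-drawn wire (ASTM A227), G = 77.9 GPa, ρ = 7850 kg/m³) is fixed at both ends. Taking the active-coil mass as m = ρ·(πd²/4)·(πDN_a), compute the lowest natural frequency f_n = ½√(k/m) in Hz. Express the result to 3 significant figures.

k = Gd⁴/(8D³N_a) = (77.9×10³)(2.6⁴)/(8·35.0³·5) = 2.0757 N/mm = 2075.7 N/m
Wire length L = πDN_a = π·35.0·5 = 549.78 mm
m = ρ·(πd²/4)·L = 7850 × 5.3093×10⁻⁶ m² × 0.54978 m = 0.022914 kg
f_n = ½√(k/m) = 0.5·√(2075.7/0.022914) = 0.5·√(90588) = 150.49 Hz

150 Hz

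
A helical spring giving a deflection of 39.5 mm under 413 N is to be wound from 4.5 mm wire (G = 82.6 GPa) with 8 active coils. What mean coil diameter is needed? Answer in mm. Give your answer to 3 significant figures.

Required rate k = F/δ = 413/39.5 = 10.456 N/mm
D = (Gd⁴/(8N_a·k))^(1/3) = (82.6×10³·4.5⁴/(8·8·10.456))^(1/3)
  = (50617.1)^(1/3) = 36.9913 mm

37.0 mm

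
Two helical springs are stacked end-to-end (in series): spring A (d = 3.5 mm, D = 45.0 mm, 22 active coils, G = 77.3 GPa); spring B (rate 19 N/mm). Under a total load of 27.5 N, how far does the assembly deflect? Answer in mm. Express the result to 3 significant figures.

39.5 mm

k_A = Gd⁴/(8D³N_a) = (77.3×10³)(3.5⁴)/(8·45.0³·22) = 0.72327 N/mm
Series: 1/k_eq = 1/0.72327 + 1/19 = 1.4352; k_eq = 0.69675 N/mm
δ = F/k_eq = 27.5/0.69675 = 39.469 mm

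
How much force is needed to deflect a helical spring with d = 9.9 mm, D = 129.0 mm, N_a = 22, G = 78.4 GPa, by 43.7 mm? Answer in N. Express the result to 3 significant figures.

87.1 N

k = Gd⁴/(8D³N_a) = (78.4×10³)(9.9⁴)/(8·129.0³·22) = 1.9933 N/mm
F = k·δ = 1.9933 × 43.7 = 87.108 N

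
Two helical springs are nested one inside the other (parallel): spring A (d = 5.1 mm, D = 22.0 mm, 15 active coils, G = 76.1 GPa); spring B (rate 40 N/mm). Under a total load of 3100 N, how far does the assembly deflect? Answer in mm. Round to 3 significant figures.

k_A = Gd⁴/(8D³N_a) = (76.1×10³)(5.1⁴)/(8·22.0³·15) = 40.292 N/mm
Parallel: k_eq = 40.292 + 40 = 80.292 N/mm
δ = F/k_eq = 3100/80.292 = 38.609 mm

38.6 mm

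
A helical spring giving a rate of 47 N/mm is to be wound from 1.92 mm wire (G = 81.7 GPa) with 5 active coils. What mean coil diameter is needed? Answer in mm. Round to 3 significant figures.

8.39 mm

D = (Gd⁴/(8N_a·k))^(1/3) = (81.7×10³·1.92⁴/(8·5·47))^(1/3)
  = (590.567)^(1/3) = 8.3899 mm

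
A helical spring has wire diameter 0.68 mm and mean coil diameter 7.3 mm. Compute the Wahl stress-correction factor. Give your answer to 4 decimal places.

1.1343

C = D/d = 7.3/0.68 = 10.7353
K_W = (4C−1)/(4C−4) + 0.615/C = 41.941/38.941 + 0.0573 = 1.1343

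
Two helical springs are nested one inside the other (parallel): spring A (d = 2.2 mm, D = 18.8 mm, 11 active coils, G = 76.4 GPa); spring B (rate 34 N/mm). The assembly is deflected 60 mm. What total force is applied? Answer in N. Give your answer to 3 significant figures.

2220 N

k_A = Gd⁴/(8D³N_a) = (76.4×10³)(2.2⁴)/(8·18.8³·11) = 3.0608 N/mm
Parallel: k_eq = 3.0608 + 34 = 37.061 N/mm
F = k_eq·δ = 37.061·60 = 2223.6 N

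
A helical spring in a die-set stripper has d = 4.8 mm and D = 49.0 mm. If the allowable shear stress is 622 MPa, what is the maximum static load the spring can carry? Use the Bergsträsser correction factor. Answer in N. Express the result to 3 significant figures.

C = D/d = 49.0/4.8 = 10.2083
K_B = (4C+2)/(4C−3) = 42.833/37.833 = 1.1322
τ_max = K·8FD/(πd³) → F_max = τ_allow·πd³/(8DK)
F_max = 622·π·4.8³/(8·49.0·1.1322) = 2.161e+05/443.81 = 486.93 N

487 N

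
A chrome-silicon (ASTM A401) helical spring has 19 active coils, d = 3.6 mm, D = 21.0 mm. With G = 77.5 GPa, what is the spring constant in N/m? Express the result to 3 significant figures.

9250 N/m

k = Gd⁴/(8D³N_a) = (77.5×10³ × 3.6⁴) / (8 × 21.0³ × 19)
  = 1.3017e+07 / 1.40767e+06 = 9.2472 N/mm = 9247.2 N/m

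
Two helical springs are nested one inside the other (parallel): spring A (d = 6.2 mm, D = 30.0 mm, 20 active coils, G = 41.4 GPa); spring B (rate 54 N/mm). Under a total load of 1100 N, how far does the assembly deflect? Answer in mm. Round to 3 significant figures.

16.1 mm

k_A = Gd⁴/(8D³N_a) = (41.4×10³)(6.2⁴)/(8·30.0³·20) = 14.161 N/mm
Parallel: k_eq = 14.161 + 54 = 68.161 N/mm
δ = F/k_eq = 1100/68.161 = 16.138 mm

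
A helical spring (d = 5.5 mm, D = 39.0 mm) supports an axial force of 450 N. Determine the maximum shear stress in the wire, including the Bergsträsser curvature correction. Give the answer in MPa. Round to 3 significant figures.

322 MPa

Spring index C = D/d = 39.0/5.5 = 7.0909
K_B = (4C+2)/(4C−3) = 30.364/25.364 = 1.1971
τ₀ = 8FD/(πd³) = 8·450·39.0/(π·5.5³) = 140400/522.68 = 268.61 MPa
τ_max = K·τ₀ = 1.1971 × 268.61 = 321.57 MPa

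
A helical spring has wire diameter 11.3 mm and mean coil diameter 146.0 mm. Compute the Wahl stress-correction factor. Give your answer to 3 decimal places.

C = D/d = 146.0/11.3 = 12.9204
K_W = (4C−1)/(4C−4) + 0.615/C = 50.681/47.681 + 0.0476 = 1.1105

1.111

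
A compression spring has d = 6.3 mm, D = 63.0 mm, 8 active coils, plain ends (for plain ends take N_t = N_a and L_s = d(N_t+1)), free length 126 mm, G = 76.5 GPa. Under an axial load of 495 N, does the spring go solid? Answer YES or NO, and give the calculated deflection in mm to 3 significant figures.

NO, δ = 65.7 mm

k = Gd⁴/(8D³N_a) = (76.5×10³)(6.3⁴)/(8·63.0³·8) = 7.5305 N/mm
N_t = 8; L_s = 6.3·9 = 56.7 mm; δ_solid = L₀ − L_s = 126 − 56.7 = 69.3 mm
δ = F/k = 495/7.5305 = 65.733 mm
δ < δ_solid → spring does not go solid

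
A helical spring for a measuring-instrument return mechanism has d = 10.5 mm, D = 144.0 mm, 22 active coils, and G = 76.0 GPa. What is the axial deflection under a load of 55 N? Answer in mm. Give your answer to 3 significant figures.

31.3 mm

k = Gd⁴/(8D³N_a) = (76.0×10³)(10.5⁴)/(8·144.0³·22) = 1.7578 N/mm
δ = F/k = 55 / 1.7578 = 31.289 mm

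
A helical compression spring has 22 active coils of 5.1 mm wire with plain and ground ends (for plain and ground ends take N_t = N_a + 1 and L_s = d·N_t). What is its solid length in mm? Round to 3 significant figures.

plain and ground ends: N_t = N_a + 1 = 22 + 1 = 23
L_s = d·N_t = 5.1 × 23 = 117.3 mm

117 mm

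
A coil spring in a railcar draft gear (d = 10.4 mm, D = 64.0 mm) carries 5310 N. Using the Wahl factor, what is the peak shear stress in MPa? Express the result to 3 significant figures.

Spring index C = D/d = 64.0/10.4 = 6.1538
K_W = (4C−1)/(4C−4) + 0.615/C = 23.615/20.615 + 0.0999 = 1.2455
τ₀ = 8FD/(πd³) = 8·5310·64.0/(π·10.4³) = 2.71872e+06/3533.9 = 769.33 MPa
τ_max = K·τ₀ = 1.2455 × 769.33 = 958.17 MPa

958 MPa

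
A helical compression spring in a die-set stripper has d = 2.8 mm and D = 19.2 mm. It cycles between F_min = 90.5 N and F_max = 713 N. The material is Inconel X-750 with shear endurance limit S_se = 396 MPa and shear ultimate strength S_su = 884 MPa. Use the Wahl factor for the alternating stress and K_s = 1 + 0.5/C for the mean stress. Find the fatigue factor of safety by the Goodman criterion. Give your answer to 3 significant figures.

C = D/d = 19.2/2.8 = 6.8571; K_W = (4C−1)/(4C−4)+0.615/C = 1.2177; K_s = 1+0.5/C = 1.0729
F_a = (F_max−F_min)/2 = 311.25 N; F_m = (F_max+F_min)/2 = 401.75 N
τ_a = K_W·8F_aD/(πd³) = 1.2177 × 693.23 = 844.17 MPa
τ_m = K_s·8F_mD/(πd³) = 1.0729 × 894.79 = 960.04 MPa
Goodman: 1/n_f = τ_a/S_se + τ_m/S_su = 844.17/396 + 960.04/884 = 2.13174 + 1.08602 = 3.2178
n_f = 1/3.2178 = 0.3108

0.311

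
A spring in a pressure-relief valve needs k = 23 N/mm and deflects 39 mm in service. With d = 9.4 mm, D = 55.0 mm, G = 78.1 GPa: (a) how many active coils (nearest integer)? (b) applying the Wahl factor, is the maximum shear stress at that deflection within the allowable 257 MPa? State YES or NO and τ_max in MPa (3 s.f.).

N_a = Gd⁴/(8D³k) = (78.1×10³)(9.4⁴)/(8·55.0³·23) = 19.92 → N_a = 20
Actual rate k = Gd⁴/(8D³·20) = 22.906 N/mm
Working load F = kδ = 22.906·39 = 893.34 N
C = 55.0/9.4 = 5.8511; K_W = (4C−1)/(4C−4)+0.615/C = 1.2597
τ_max = K_W·8FD/(πd³) = 1.2597·150.64 = 189.76 MPa
τ_max ≤ 257 MPa → acceptable

(a) 20 coils; (b) YES, τ_max = 190 MPa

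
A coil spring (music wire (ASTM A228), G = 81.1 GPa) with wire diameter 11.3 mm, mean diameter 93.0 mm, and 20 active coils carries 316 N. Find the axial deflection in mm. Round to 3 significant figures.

k = Gd⁴/(8D³N_a) = (81.1×10³)(11.3⁴)/(8·93.0³·20) = 10.275 N/mm
δ = F/k = 316 / 10.275 = 30.755 mm

30.8 mm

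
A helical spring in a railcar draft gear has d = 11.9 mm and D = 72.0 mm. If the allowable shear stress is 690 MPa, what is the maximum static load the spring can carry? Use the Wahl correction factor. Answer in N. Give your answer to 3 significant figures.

C = D/d = 72.0/11.9 = 6.0504
K_W = (4C−1)/(4C−4) + 0.615/C = 23.202/20.202 + 0.1016 = 1.2501
τ_max = K·8FD/(πd³) → F_max = τ_allow·πd³/(8DK)
F_max = 690·π·11.9³/(8·72.0·1.2501) = 3.6529e+06/720.09 = 5072.9 N

5070 N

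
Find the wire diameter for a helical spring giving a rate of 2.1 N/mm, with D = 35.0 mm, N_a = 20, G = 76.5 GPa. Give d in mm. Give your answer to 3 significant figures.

d = (8D³N_a·k / G)^(1/4) = (8·35.0³·20·2.1 / (76.5×10³))^0.25
  = (188.31)^0.25 = 3.7044 mm

3.70 mm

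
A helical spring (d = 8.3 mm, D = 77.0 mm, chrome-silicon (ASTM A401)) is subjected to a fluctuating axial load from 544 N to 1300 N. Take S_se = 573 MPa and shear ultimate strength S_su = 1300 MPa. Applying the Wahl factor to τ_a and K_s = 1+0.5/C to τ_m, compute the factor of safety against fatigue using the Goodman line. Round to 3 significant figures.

C = D/d = 77.0/8.3 = 9.2771; K_W = (4C−1)/(4C−4)+0.615/C = 1.1569; K_s = 1+0.5/C = 1.0539
F_a = (F_max−F_min)/2 = 378 N; F_m = (F_max+F_min)/2 = 922 N
τ_a = K_W·8F_aD/(πd³) = 1.1569 × 129.62 = 149.96 MPa
τ_m = K_s·8F_mD/(πd³) = 1.0539 × 316.17 = 333.22 MPa
Goodman: 1/n_f = τ_a/S_se + τ_m/S_su = 149.96/573 + 333.22/1300 = 0.26172 + 0.25632 = 0.51804
n_f = 1/0.51804 = 1.93

1.93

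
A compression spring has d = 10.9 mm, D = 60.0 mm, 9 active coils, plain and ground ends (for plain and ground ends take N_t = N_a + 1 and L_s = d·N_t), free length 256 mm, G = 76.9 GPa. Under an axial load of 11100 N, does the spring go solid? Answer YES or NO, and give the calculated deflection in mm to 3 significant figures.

YES, δ = 159 mm

k = Gd⁴/(8D³N_a) = (76.9×10³)(10.9⁴)/(8·60.0³·9) = 69.798 N/mm
N_t = 10; L_s = 10.9·10 = 109 mm; δ_solid = L₀ − L_s = 256 − 109 = 147 mm
δ = F/k = 11100/69.798 = 159.03 mm
δ ≥ δ_solid → spring goes solid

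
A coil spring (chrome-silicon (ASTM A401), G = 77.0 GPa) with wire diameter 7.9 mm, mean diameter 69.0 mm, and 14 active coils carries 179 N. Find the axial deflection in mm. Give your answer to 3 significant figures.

k = Gd⁴/(8D³N_a) = (77.0×10³)(7.9⁴)/(8·69.0³·14) = 8.1514 N/mm
δ = F/k = 179 / 8.1514 = 21.959 mm

22.0 mm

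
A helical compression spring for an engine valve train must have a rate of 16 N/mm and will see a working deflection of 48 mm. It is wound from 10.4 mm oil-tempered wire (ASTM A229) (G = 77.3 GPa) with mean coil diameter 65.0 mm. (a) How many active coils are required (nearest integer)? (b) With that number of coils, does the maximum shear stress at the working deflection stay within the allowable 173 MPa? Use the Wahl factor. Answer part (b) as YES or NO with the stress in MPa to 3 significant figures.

(a) 26 coils; (b) YES, τ_max = 139 MPa

N_a = Gd⁴/(8D³k) = (77.3×10³)(10.4⁴)/(8·65.0³·16) = 25.73 → N_a = 26
Actual rate k = Gd⁴/(8D³·26) = 15.831 N/mm
Working load F = kδ = 15.831·48 = 759.89 N
C = 65.0/10.4 = 6.2500; K_W = (4C−1)/(4C−4)+0.615/C = 1.2413
τ_max = K_W·8FD/(πd³) = 1.2413·111.82 = 138.79 MPa
τ_max ≤ 173 MPa → acceptable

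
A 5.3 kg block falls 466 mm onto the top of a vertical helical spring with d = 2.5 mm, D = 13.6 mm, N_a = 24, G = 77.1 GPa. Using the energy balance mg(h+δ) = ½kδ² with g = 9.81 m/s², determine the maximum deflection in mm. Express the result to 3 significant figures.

96.9 mm

k = Gd⁴/(8D³N_a) = (77.1×10³)(2.5⁴)/(8·13.6³·24) = 6.2359 N/mm
W = mg = 5.3 × 9.81 = 51.993 N
½kδ² − Wδ − Wh = 0 → δ = (W + √(W² + 2kWh))/k
δ = (51.993 + √(2703.3 + 302174))/6.2359 = (51.993 + 552.16)/6.2359 = 96.883 mm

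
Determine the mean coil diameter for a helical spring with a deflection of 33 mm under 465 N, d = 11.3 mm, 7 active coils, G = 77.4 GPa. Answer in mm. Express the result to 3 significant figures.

Required rate k = F/δ = 465/33 = 14.091 N/mm
D = (Gd⁴/(8N_a·k))^(1/3) = (77.4×10³·11.3⁴/(8·7·14.091))^(1/3)
  = (1.59929e+06)^(1/3) = 116.9434 mm

117 mm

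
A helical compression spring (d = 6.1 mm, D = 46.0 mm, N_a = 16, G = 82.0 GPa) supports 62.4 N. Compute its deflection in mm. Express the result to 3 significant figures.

k = Gd⁴/(8D³N_a) = (82.0×10³)(6.1⁴)/(8·46.0³·16) = 9.1128 N/mm
δ = F/k = 62.4 / 9.1128 = 6.8475 mm

6.85 mm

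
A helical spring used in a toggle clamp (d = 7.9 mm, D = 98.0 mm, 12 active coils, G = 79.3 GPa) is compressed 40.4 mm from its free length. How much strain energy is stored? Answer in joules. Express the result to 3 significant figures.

k = Gd⁴/(8D³N_a) = (79.3×10³)(7.9⁴)/(8·98.0³·12) = 3.4185 N/mm
U = ½kδ² = 0.5 × 3.4185 × 40.4² = 2789.7 N·mm = 2.7897 J

2.79 J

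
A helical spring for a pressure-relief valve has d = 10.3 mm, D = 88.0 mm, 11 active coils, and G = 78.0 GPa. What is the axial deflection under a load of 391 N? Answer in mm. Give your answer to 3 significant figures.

k = Gd⁴/(8D³N_a) = (78.0×10³)(10.3⁴)/(8·88.0³·11) = 14.639 N/mm
δ = F/k = 391 / 14.639 = 26.709 mm

26.7 mm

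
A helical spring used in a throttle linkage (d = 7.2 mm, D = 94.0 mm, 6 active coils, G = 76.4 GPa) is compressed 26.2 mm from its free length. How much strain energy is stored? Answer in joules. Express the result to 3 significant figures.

1.77 J

k = Gd⁴/(8D³N_a) = (76.4×10³)(7.2⁴)/(8·94.0³·6) = 5.1499 N/mm
U = ½kδ² = 0.5 × 5.1499 × 26.2² = 1767.5 N·mm = 1.7675 J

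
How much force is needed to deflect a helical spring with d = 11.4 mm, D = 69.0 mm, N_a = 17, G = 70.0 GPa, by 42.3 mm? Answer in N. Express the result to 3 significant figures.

k = Gd⁴/(8D³N_a) = (70.0×10³)(11.4⁴)/(8·69.0³·17) = 26.463 N/mm
F = k·δ = 26.463 × 42.3 = 1119.4 N

1120 N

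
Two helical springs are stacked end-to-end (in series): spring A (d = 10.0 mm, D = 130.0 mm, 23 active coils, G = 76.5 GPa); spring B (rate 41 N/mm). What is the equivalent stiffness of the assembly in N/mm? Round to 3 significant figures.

k_A = Gd⁴/(8D³N_a) = (76.5×10³)(10.0⁴)/(8·130.0³·23) = 1.8924 N/mm
Series: 1/k_eq = 1/1.8924 + 1/41 = 0.55282; k_eq = 1.8089 N/mm

1.81 N/mm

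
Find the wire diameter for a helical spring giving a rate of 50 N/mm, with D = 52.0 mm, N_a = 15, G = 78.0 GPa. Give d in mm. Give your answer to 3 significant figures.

10.2 mm

d = (8D³N_a·k / G)^(1/4) = (8·52.0³·15·50 / (78.0×10³))^0.25
  = (10816)^0.25 = 10.1980 mm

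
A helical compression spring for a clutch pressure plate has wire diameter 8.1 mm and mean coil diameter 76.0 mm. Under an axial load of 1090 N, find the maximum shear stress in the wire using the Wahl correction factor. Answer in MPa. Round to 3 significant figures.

458 MPa

Spring index C = D/d = 76.0/8.1 = 9.3827
K_W = (4C−1)/(4C−4) + 0.615/C = 36.531/33.531 + 0.0655 = 1.1550
τ₀ = 8FD/(πd³) = 8·1090·76.0/(π·8.1³) = 662720/1669.6 = 396.94 MPa
τ_max = K·τ₀ = 1.1550 × 396.94 = 458.47 MPa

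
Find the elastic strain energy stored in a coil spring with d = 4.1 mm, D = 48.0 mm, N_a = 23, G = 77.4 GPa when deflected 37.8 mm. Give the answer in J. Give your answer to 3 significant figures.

k = Gd⁴/(8D³N_a) = (77.4×10³)(4.1⁴)/(8·48.0³·23) = 1.0748 N/mm
U = ½kδ² = 0.5 × 1.0748 × 37.8² = 767.87 N·mm = 0.76787 J

0.768 J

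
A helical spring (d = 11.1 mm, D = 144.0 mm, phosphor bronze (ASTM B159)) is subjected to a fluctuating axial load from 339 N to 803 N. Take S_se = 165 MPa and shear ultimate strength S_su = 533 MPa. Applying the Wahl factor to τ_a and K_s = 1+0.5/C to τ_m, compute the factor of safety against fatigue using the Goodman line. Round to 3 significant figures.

1.40

C = D/d = 144.0/11.1 = 12.9730; K_W = (4C−1)/(4C−4)+0.615/C = 1.1100; K_s = 1+0.5/C = 1.0385
F_a = (F_max−F_min)/2 = 232 N; F_m = (F_max+F_min)/2 = 571 N
τ_a = K_W·8F_aD/(πd³) = 1.1100 × 62.204 = 69.05 MPa
τ_m = K_s·8F_mD/(πd³) = 1.0385 × 153.1 = 159 MPa
Goodman: 1/n_f = τ_a/S_se + τ_m/S_su = 69.05/165 + 159/533 = 0.41848 + 0.29831 = 0.71679
n_f = 1/0.71679 = 1.395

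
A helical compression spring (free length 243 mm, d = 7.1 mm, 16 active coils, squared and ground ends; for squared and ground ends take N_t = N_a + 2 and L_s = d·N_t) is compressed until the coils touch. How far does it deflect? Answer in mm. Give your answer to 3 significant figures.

115 mm

N_t = 18; L_s = 7.1·18 = 127.8 mm
δ_solid = L₀ − L_s = 243 − 127.8 = 115.2 mm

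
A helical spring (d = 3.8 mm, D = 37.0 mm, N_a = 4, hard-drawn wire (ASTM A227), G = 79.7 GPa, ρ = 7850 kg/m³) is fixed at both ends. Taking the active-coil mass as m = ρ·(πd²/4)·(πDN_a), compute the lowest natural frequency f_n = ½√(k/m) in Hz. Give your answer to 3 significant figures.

249 Hz

k = Gd⁴/(8D³N_a) = (79.7×10³)(3.8⁴)/(8·37.0³·4) = 10.253 N/mm = 10253 N/m
Wire length L = πDN_a = π·37.0·4 = 464.96 mm
m = ρ·(πd²/4)·L = 7850 × 11.341×10⁻⁶ m² × 0.46496 m = 0.041394 kg
f_n = ½√(k/m) = 0.5·√(10253/0.041394) = 0.5·√(2.4768e+05) = 248.84 Hz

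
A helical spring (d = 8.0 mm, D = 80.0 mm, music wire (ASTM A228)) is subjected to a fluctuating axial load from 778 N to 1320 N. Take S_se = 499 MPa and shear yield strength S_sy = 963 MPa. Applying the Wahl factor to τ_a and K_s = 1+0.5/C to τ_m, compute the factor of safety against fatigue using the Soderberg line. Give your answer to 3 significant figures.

C = D/d = 80.0/8.0 = 10.0000; K_W = (4C−1)/(4C−4)+0.615/C = 1.1448; K_s = 1+0.5/C = 1.0500
F_a = (F_max−F_min)/2 = 271 N; F_m = (F_max+F_min)/2 = 1049 N
τ_a = K_W·8F_aD/(πd³) = 1.1448 × 107.83 = 123.44 MPa
τ_m = K_s·8F_mD/(πd³) = 1.0500 × 417.38 = 438.25 MPa
Soderberg: 1/n_f = τ_a/S_se + τ_m/S_sy = 123.44/499 + 438.25/963 = 0.24738 + 0.45509 = 0.70248
n_f = 1/0.70248 = 1.424

1.42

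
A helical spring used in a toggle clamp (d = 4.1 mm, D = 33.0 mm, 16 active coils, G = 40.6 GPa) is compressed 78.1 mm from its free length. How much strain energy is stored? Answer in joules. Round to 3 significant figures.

7.61 J

k = Gd⁴/(8D³N_a) = (40.6×10³)(4.1⁴)/(8·33.0³·16) = 2.4941 N/mm
U = ½kδ² = 0.5 × 2.4941 × 78.1² = 7606.4 N·mm = 7.6064 J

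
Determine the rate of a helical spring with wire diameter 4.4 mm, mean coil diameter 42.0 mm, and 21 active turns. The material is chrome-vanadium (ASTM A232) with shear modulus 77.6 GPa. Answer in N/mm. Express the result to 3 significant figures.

2.34 N/mm

k = Gd⁴/(8D³N_a) = (77.6×10³ × 4.4⁴) / (8 × 42.0³ × 21)
  = 2.90852e+07 / 1.24468e+07 = 2.3368 N/mm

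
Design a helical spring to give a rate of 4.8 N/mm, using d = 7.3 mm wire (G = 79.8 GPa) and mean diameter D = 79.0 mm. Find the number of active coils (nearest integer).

12

N_a = Gd⁴/(8D³k) = (79.8×10³ × 7.3⁴)/(8 × 79.0³ × 4.8)
    = 2.26618e+08 / 1.89327e+07 = 11.97 → 12 coils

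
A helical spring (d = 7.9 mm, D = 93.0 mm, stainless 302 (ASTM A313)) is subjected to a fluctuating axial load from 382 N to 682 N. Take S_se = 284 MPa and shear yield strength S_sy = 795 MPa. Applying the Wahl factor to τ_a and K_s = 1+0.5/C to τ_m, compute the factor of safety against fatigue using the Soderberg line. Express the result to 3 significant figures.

C = D/d = 93.0/7.9 = 11.7722; K_W = (4C−1)/(4C−4)+0.615/C = 1.1219; K_s = 1+0.5/C = 1.0425
F_a = (F_max−F_min)/2 = 150 N; F_m = (F_max+F_min)/2 = 532 N
τ_a = K_W·8F_aD/(πd³) = 1.1219 × 72.05 = 80.83 MPa
τ_m = K_s·8F_mD/(πd³) = 1.0425 × 255.54 = 266.39 MPa
Soderberg: 1/n_f = τ_a/S_se + τ_m/S_sy = 80.83/284 + 266.39/795 = 0.28461 + 0.33508 = 0.6197
n_f = 1/0.6197 = 1.614

1.61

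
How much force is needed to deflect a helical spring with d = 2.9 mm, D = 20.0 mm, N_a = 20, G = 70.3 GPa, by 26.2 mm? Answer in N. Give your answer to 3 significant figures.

102 N

k = Gd⁴/(8D³N_a) = (70.3×10³)(2.9⁴)/(8·20.0³·20) = 3.8845 N/mm
F = k·δ = 3.8845 × 26.2 = 101.77 N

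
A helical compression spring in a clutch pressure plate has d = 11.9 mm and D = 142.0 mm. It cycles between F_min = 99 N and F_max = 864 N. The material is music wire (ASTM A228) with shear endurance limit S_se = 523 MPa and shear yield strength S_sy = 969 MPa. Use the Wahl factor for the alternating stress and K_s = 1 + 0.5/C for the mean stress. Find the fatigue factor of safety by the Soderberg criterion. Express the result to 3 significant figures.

C = D/d = 142.0/11.9 = 11.9328; K_W = (4C−1)/(4C−4)+0.615/C = 1.1201; K_s = 1+0.5/C = 1.0419
F_a = (F_max−F_min)/2 = 382.5 N; F_m = (F_max+F_min)/2 = 481.5 N
τ_a = K_W·8F_aD/(πd³) = 1.1201 × 82.077 = 91.937 MPa
τ_m = K_s·8F_mD/(πd³) = 1.0419 × 103.32 = 107.65 MPa
Soderberg: 1/n_f = τ_a/S_se + τ_m/S_sy = 91.937/523 + 107.65/969 = 0.17579 + 0.11109 = 0.28688
n_f = 1/0.28688 = 3.486

3.49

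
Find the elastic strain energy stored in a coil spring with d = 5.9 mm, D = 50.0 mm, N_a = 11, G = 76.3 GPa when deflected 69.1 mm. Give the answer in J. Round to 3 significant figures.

20.1 J

k = Gd⁴/(8D³N_a) = (76.3×10³)(5.9⁴)/(8·50.0³·11) = 8.405 N/mm
U = ½kδ² = 0.5 × 8.405 × 69.1² = 20066 N·mm = 20.066 J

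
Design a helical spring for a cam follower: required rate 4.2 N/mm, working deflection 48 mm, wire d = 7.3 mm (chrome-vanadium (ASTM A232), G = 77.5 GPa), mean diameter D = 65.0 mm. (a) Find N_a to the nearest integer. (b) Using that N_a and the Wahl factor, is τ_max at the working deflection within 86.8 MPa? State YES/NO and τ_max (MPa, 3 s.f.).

N_a = Gd⁴/(8D³k) = (77.5×10³)(7.3⁴)/(8·65.0³·4.2) = 23.85 → N_a = 24
Actual rate k = Gd⁴/(8D³·24) = 4.174 N/mm
Working load F = kδ = 4.174·48 = 200.35 N
C = 65.0/7.3 = 8.9041; K_W = (4C−1)/(4C−4)+0.615/C = 1.1640
τ_max = K_W·8FD/(πd³) = 1.1640·85.247 = 99.224 MPa
τ_max > 86.8 MPa → exceeds allowable

(a) 24 coils; (b) NO, τ_max = 99.2 MPa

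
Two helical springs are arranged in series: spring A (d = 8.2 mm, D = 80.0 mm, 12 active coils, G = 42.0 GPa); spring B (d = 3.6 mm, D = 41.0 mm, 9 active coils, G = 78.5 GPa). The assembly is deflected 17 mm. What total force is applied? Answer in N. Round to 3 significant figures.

k_A = Gd⁴/(8D³N_a) = (42.0×10³)(8.2⁴)/(8·80.0³·12) = 3.8633 N/mm
k_B = Gd⁴/(8D³N_a) = (78.5×10³)(3.6⁴)/(8·41.0³·9) = 2.657 N/mm
Series: 1/k_eq = 1/3.8633 + 1/2.657 = 0.6352; k_eq = 1.5743 N/mm
F = k_eq·δ = 1.5743·17 = 26.763 N

26.8 N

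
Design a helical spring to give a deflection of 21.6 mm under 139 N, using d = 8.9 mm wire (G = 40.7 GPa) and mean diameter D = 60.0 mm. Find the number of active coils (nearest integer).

Required rate k = F/δ = 139/21.6 = 6.4352 N/mm
N_a = Gd⁴/(8D³k) = (40.7×10³ × 8.9⁴)/(8 × 60.0³ × 6.4352)
    = 2.55361e+08 / 1.112e+07 = 22.96 → 23 coils

23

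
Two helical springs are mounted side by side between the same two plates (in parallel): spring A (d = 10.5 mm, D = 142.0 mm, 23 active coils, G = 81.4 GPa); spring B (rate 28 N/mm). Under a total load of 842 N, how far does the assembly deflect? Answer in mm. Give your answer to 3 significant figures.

k_A = Gd⁴/(8D³N_a) = (81.4×10³)(10.5⁴)/(8·142.0³·23) = 1.878 N/mm
Parallel: k_eq = 1.878 + 28 = 29.878 N/mm
δ = F/k_eq = 842/29.878 = 28.181 mm

28.2 mm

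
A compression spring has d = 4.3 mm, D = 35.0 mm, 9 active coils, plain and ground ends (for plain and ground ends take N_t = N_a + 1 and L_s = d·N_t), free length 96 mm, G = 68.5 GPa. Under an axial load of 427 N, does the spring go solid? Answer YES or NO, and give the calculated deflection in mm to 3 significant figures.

YES, δ = 56.3 mm

k = Gd⁴/(8D³N_a) = (68.5×10³)(4.3⁴)/(8·35.0³·9) = 7.5863 N/mm
N_t = 10; L_s = 4.3·10 = 43 mm; δ_solid = L₀ − L_s = 96 − 43 = 53 mm
δ = F/k = 427/7.5863 = 56.286 mm
δ ≥ δ_solid → spring goes solid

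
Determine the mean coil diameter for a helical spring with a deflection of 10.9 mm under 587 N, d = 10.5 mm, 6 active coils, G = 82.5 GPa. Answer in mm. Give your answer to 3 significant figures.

Required rate k = F/δ = 587/10.9 = 53.853 N/mm
D = (Gd⁴/(8N_a·k))^(1/3) = (82.5×10³·10.5⁴/(8·6·53.853))^(1/3)
  = (387934)^(1/3) = 72.9322 mm

72.9 mm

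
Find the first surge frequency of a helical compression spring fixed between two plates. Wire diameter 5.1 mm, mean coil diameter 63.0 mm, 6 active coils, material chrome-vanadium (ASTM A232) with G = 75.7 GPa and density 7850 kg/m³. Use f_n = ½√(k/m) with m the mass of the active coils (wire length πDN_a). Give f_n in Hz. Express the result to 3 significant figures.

k = Gd⁴/(8D³N_a) = (75.7×10³)(5.1⁴)/(8·63.0³·6) = 4.2669 N/mm = 4266.9 N/m
Wire length L = πDN_a = π·63.0·6 = 1187.5 mm
m = ρ·(πd²/4)·L = 7850 × 20.428×10⁻⁶ m² × 1.1875 m = 0.19043 kg
f_n = ½√(k/m) = 0.5·√(4266.9/0.19043) = 0.5·√(22406) = 74.844 Hz

74.8 Hz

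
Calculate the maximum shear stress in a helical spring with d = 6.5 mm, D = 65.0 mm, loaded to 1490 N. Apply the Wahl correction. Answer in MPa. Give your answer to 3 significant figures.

1030 MPa

Spring index C = D/d = 65.0/6.5 = 10.0000
K_W = (4C−1)/(4C−4) + 0.615/C = 39.000/36.000 + 0.0615 = 1.1448
τ₀ = 8FD/(πd³) = 8·1490·65.0/(π·6.5³) = 774800/862.76 = 898.05 MPa
τ_max = K·τ₀ = 1.1448 × 898.05 = 1028.1 MPa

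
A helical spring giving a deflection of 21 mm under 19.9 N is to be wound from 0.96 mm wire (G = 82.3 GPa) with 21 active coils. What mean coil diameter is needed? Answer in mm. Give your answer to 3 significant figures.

7.60 mm

Required rate k = F/δ = 19.9/21 = 0.94762 N/mm
D = (Gd⁴/(8N_a·k))^(1/3) = (82.3×10³·0.96⁴/(8·21·0.94762))^(1/3)
  = (439.078)^(1/3) = 7.6006 mm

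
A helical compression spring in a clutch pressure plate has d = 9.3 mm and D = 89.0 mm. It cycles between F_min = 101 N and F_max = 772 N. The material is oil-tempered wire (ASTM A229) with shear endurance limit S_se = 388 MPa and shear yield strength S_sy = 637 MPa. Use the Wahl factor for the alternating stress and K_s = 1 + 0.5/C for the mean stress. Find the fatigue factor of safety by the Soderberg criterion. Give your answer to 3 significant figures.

C = D/d = 89.0/9.3 = 9.5699; K_W = (4C−1)/(4C−4)+0.615/C = 1.1518; K_s = 1+0.5/C = 1.0522
F_a = (F_max−F_min)/2 = 335.5 N; F_m = (F_max+F_min)/2 = 436.5 N
τ_a = K_W·8F_aD/(πd³) = 1.1518 × 94.531 = 108.88 MPa
τ_m = K_s·8F_mD/(πd³) = 1.0522 × 122.99 = 129.41 MPa
Soderberg: 1/n_f = τ_a/S_se + τ_m/S_sy = 108.88/388 + 129.41/637 = 0.28062 + 0.20316 = 0.48378
n_f = 1/0.48378 = 2.067

2.07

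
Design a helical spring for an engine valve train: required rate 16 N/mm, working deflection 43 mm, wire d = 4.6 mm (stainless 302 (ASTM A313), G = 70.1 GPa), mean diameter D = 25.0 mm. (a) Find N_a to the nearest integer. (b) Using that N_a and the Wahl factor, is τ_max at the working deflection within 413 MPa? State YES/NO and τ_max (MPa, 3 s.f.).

N_a = Gd⁴/(8D³k) = (70.1×10³)(4.6⁴)/(8·25.0³·16) = 15.69 → N_a = 16
Actual rate k = Gd⁴/(8D³·16) = 15.693 N/mm
Working load F = kδ = 15.693·43 = 674.82 N
C = 25.0/4.6 = 5.4348; K_W = (4C−1)/(4C−4)+0.615/C = 1.2823
τ_max = K_W·8FD/(πd³) = 1.2823·441.36 = 565.95 MPa
τ_max > 413 MPa → exceeds allowable

(a) 16 coils; (b) NO, τ_max = 566 MPa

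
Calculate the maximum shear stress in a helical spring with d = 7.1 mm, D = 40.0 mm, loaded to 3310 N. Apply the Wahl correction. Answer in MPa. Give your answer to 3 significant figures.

1200 MPa

Spring index C = D/d = 40.0/7.1 = 5.6338
K_W = (4C−1)/(4C−4) + 0.615/C = 21.535/18.535 + 0.1092 = 1.2710
τ₀ = 8FD/(πd³) = 8·3310·40.0/(π·7.1³) = 1.0592e+06/1124.4 = 942 MPa
τ_max = K·τ₀ = 1.2710 × 942 = 1197.3 MPa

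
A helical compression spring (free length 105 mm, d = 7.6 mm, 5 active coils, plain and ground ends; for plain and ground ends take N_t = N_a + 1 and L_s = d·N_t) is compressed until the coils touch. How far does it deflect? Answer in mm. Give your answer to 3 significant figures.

59.4 mm

N_t = 6; L_s = 7.6·6 = 45.6 mm
δ_solid = L₀ − L_s = 105 − 45.6 = 59.4 mm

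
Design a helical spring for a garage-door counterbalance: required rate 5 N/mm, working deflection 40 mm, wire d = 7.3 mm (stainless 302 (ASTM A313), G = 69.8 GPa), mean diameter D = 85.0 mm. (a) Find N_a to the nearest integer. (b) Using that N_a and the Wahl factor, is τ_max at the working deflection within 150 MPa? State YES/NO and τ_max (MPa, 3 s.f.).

N_a = Gd⁴/(8D³k) = (69.8×10³)(7.3⁴)/(8·85.0³·5) = 8.069 → N_a = 8
Actual rate k = Gd⁴/(8D³·8) = 5.0432 N/mm
Working load F = kδ = 5.0432·40 = 201.73 N
C = 85.0/7.3 = 11.6438; K_W = (4C−1)/(4C−4)+0.615/C = 1.1233
τ_max = K_W·8FD/(πd³) = 1.1233·112.24 = 126.08 MPa
τ_max ≤ 150 MPa → acceptable

(a) 8 coils; (b) YES, τ_max = 126 MPa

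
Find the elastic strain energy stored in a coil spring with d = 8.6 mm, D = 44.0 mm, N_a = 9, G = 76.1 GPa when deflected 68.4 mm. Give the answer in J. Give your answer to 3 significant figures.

k = Gd⁴/(8D³N_a) = (76.1×10³)(8.6⁴)/(8·44.0³·9) = 67.872 N/mm
U = ½kδ² = 0.5 × 67.872 × 68.4² = 1.5877e+05 N·mm = 158.77 J

159 J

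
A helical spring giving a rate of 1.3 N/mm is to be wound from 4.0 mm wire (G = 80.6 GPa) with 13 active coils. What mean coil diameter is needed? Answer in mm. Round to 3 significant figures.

D = (Gd⁴/(8N_a·k))^(1/3) = (80.6×10³·4.0⁴/(8·13·1.3))^(1/3)
  = (152615)^(1/3) = 53.4400 mm

53.4 mm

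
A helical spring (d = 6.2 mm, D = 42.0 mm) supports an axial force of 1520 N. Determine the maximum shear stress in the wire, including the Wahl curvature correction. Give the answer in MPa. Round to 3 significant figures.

Spring index C = D/d = 42.0/6.2 = 6.7742
K_W = (4C−1)/(4C−4) + 0.615/C = 26.097/23.097 + 0.0908 = 1.2207
τ₀ = 8FD/(πd³) = 8·1520·42.0/(π·6.2³) = 510720/748.73 = 682.12 MPa
τ_max = K·τ₀ = 1.2207 × 682.12 = 832.64 MPa

833 MPa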